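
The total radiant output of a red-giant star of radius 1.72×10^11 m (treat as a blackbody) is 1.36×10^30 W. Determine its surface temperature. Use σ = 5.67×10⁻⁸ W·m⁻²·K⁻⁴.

A = 4πr² = 4π × (1.72×10^11)² = 3.72×10^23 m².
From P = σAT⁴, T = (P / σA)^(1/4) = (1.36×10^30 / (5.67×10⁻⁸ × 3.72×10^23))^(1/4).
T = (6.45×10^13)^(1/4) = 2830 K.

T ≈ 2830 K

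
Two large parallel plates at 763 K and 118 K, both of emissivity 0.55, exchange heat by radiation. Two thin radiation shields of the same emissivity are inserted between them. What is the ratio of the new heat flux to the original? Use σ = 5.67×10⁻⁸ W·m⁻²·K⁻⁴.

ratio ≈ 0.333

With N identical shields there are N+1 = 3 gaps in series, each with the same radiative resistance, so the flux falls to 1/(N+1) of its unshielded value.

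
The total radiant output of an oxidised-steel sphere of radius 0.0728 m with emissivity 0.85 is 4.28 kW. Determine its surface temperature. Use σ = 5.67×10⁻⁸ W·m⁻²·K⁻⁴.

T ≈ 1070 K

A = 4πr² = 4π × (0.0728)² = 0.0666 m².
From P = εσAT⁴, T = (P / εσA)^(1/4) = (4280 / (0.85 × 5.67×10⁻⁸ × 0.0666))^(1/4).
T = (1.33×10^12)^(1/4) = 1070 K.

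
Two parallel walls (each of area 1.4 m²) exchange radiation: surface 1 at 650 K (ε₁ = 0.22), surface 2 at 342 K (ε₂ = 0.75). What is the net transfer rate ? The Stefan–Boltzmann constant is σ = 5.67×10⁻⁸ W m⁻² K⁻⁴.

Q ≈ 2680 W

For two large parallel gray plates, q = σ(T₁⁴ − T₂⁴) / (1/ε₁ + 1/ε₂ − 1).
1/ε₁ + 1/ε₂ − 1 = 1/0.22 + 1/0.75 − 1 = 4.879.
T₁⁴ − T₂⁴ = 1.79×10^11 − 1.37×10^10 = 1.65×10^11 K⁴.
q = 5.67×10⁻⁸ × 1.65×10^11 / 4.879 = 1920 W/m².
Q = q·A = 1920 × 1.4 = 2680 W.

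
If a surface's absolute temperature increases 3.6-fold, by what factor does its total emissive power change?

P ∝ T⁴, so the power scales as (3.6)⁴ = 168.

factor ≈ 168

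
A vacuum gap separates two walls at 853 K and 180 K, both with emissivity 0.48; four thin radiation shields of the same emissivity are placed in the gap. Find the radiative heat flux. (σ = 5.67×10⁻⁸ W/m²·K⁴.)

q ≈ 1890 W/m²

Each of the 5 gaps contributes resistance (2/ε − 1) = 2/0.48 − 1 = 3.167; total = 15.83.
q = σ(T₁⁴ − T₂⁴) / 15.83 = 5.67×10⁻⁸ × 5.28×10^11 / 15.83 = 1890 W/m².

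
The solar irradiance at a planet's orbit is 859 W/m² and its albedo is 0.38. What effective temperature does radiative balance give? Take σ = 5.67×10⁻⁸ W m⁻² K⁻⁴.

T ≈ 220 K

Power absorbed = (1−a)S·πR²; power emitted = 4πR²σT⁴. Equating and cancelling πR²:
T = ((1−a)S / 4σ)^(1/4) = (533 / (4 × 5.67×10⁻⁸))^(1/4) = (2.35×10^9)^(1/4).
T = 220 K.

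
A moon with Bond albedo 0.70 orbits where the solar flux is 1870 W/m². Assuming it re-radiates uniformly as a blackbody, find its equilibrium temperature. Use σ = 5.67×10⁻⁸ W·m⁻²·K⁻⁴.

Power absorbed = (1−a)S·πR²; power emitted = 4πR²σT⁴. Equating and cancelling πR²:
T = ((1−a)S / 4σ)^(1/4) = (561 / (4 × 5.67×10⁻⁸))^(1/4) = (2.47×10^9)^(1/4).
T = 223 K.

T ≈ 223 K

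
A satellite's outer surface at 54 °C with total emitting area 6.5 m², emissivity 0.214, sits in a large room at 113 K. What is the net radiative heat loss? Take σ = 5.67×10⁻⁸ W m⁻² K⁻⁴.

Q ≈ 889 W

Convert: 54 °C = 327 K.
Q = εσA(T⁴ − T_s⁴). T⁴ − T_s⁴ = (327)⁴ − (113)⁴ = 1.14×10^10 − 1.63×10^8 = 1.13×10^10 K⁴.
Q = 0.214 × 5.67×10⁻⁸ × 6.50 × 1.13×10^10 = 889 W.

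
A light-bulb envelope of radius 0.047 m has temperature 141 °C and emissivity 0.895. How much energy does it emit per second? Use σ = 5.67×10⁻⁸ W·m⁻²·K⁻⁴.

P ≈ 41.4 W

A = 4πr² = 4π × (0.047)² = 0.0278 m².
141 °C = 414 K.
Stefan–Boltzmann: P = εσAT⁴ = 0.895 × 5.67×10⁻⁸ × 0.0278 × (414)⁴ = 0.895 × 5.67×10⁻⁸ × 0.0278 × 2.94×10^10.
P = 41.4 W.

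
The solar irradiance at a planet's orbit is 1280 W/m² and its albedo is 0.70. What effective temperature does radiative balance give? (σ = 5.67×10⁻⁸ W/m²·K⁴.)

T ≈ 203 K

Power absorbed = (1−a)S·πR²; power emitted = 4πR²σT⁴. Equating and cancelling πR²:
T = ((1−a)S / 4σ)^(1/4) = (384 / (4 × 5.67×10⁻⁸))^(1/4) = (1.69×10^9)^(1/4).
T = 203 K.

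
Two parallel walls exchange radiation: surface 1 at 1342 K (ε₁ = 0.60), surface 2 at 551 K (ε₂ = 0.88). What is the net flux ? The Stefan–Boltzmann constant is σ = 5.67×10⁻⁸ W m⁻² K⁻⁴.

For two large parallel gray plates, q = σ(T₁⁴ − T₂⁴) / (1/ε₁ + 1/ε₂ − 1).
1/ε₁ + 1/ε₂ − 1 = 1/0.60 + 1/0.88 − 1 = 1.803.
T₁⁴ − T₂⁴ = 3.24×10^12 − 9.22×10^10 = 3.15×10^12 K⁴.
q = 5.67×10⁻⁸ × 3.15×10^12 / 1.803 = 99100 W/m².

q ≈ 99100 W/m²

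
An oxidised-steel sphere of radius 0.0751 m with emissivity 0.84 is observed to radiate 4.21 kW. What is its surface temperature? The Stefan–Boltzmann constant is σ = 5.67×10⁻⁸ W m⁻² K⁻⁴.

A = 4πr² = 4π × (0.0751)² = 0.0709 m².
From P = εσAT⁴, T = (P / εσA)^(1/4) = (4210 / (0.84 × 5.67×10⁻⁸ × 0.0709))^(1/4).
T = (1.25×10^12)^(1/4) = 1060 K.

T ≈ 1060 K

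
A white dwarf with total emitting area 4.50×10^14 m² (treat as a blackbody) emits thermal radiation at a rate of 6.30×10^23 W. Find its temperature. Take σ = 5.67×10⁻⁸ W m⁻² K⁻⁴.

From P = σAT⁴, T = (P / σA)^(1/4) = (6.30×10^23 / (5.67×10⁻⁸ × 4.50×10^14))^(1/4).
T = (2.47×10^16)^(1/4) = 12500 K.

T ≈ 12500 K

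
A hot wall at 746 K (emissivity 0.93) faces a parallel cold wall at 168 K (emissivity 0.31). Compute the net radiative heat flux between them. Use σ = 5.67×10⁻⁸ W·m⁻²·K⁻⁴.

For two large parallel gray plates, q = σ(T₁⁴ − T₂⁴) / (1/ε₁ + 1/ε₂ − 1).
1/ε₁ + 1/ε₂ − 1 = 1/0.93 + 1/0.31 − 1 = 3.301.
T₁⁴ − T₂⁴ = 3.10×10^11 − 7.97×10^8 = 3.09×10^11 K⁴.
q = 5.67×10⁻⁸ × 3.09×10^11 / 3.301 = 5310 W/m².

q ≈ 5310 W/m²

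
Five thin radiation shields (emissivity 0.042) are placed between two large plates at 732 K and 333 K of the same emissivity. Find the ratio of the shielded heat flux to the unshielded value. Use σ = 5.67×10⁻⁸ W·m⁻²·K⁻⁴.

ratio ≈ 0.167

With N identical shields there are N+1 = 6 gaps in series, each with the same radiative resistance, so the flux falls to 1/(N+1) of its unshielded value.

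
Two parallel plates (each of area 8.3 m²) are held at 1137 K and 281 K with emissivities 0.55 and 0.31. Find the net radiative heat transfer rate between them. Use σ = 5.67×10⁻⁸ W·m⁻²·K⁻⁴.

Q ≈ 1.94×10^5 W

For two large parallel gray plates, q = σ(T₁⁴ − T₂⁴) / (1/ε₁ + 1/ε₂ − 1).
1/ε₁ + 1/ε₂ − 1 = 1/0.55 + 1/0.31 − 1 = 4.044.
T₁⁴ − T₂⁴ = 1.67×10^12 − 6.23×10^9 = 1.67×10^12 K⁴.
q = 5.67×10⁻⁸ × 1.67×10^12 / 4.044 = 23300 W/m².
Q = q·A = 23300 × 8.3 = 1.94×10^5 W.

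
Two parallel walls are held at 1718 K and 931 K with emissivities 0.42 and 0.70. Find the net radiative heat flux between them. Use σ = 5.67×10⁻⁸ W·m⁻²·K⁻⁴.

For two large parallel gray plates, q = σ(T₁⁴ − T₂⁴) / (1/ε₁ + 1/ε₂ − 1).
1/ε₁ + 1/ε₂ − 1 = 1/0.42 + 1/0.70 − 1 = 2.810.
T₁⁴ − T₂⁴ = 8.71×10^12 − 7.51×10^11 = 7.96×10^12 K⁴.
q = 5.67×10⁻⁸ × 7.96×10^12 / 2.810 = 1.61×10^5 W/m².

q ≈ 1.61×10^5 W/m²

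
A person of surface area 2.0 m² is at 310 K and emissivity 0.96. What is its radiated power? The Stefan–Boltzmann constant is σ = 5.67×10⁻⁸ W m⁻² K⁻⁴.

Stefan–Boltzmann: P = εσAT⁴ = 0.96 × 5.67×10⁻⁸ × 2.00 × (310)⁴ = 0.96 × 5.67×10⁻⁸ × 2.00 × 9.24×10^9.
P = 1010 W.

P ≈ 1010 W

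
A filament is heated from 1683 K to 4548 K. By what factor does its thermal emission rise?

ratio ≈ 53.3

P ∝ T⁴, so the ratio is (4548/1683)⁴ = (2.702)⁴ = 53.3.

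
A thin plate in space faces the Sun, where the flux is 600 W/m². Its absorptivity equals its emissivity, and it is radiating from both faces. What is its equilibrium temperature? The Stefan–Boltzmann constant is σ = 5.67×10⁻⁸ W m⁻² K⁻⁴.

T ≈ 270 K

Absorbed flux αS = emitted flux 2εσT⁴ per unit area; with α = ε this gives T = (S/2σ)^(1/4).
T = (600 / (2 × 5.67×10⁻⁸))^(1/4) = (5.29×10^9)^(1/4).
T = 270 K.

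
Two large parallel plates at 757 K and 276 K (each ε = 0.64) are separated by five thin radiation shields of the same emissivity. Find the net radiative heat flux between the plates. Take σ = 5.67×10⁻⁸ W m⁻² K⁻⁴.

q ≈ 1430 W/m²

Each of the 6 gaps contributes resistance (2/ε − 1) = 2/0.64 − 1 = 2.125; total = 12.75.
q = σ(T₁⁴ − T₂⁴) / 12.75 = 5.67×10⁻⁸ × 3.23×10^11 / 12.75 = 1430 W/m².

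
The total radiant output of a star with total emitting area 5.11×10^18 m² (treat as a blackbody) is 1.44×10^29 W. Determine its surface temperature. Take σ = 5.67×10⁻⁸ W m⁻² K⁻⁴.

T ≈ 26600 K

From P = σAT⁴, T = (P / σA)^(1/4) = (1.44×10^29 / (5.67×10⁻⁸ × 5.11×10^18))^(1/4).
T = (4.97×10^17)^(1/4) = 26600 K.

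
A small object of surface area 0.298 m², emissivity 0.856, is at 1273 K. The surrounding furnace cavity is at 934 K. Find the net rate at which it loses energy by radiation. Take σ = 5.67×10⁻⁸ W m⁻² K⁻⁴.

Q ≈ 27000 W

Q = εσA(T⁴ − T_s⁴). T⁴ − T_s⁴ = (1273)⁴ − (934)⁴ = 2.63×10^12 − 7.61×10^11 = 1.87×10^12 K⁴.
Q = 0.856 × 5.67×10⁻⁸ × 0.298 × 1.87×10^12 = 27000 W.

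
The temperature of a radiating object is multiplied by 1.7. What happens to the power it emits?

P ∝ T⁴, so the power scales as (1.7)⁴ = 8.35.

factor ≈ 8.35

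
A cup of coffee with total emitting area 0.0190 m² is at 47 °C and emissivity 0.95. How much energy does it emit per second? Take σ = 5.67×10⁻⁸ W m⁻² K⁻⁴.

P ≈ 10.7 W

47 °C = 320 K.
Stefan–Boltzmann: P = εσAT⁴ = 0.95 × 5.67×10⁻⁸ × 0.0190 × (320)⁴ = 0.95 × 5.67×10⁻⁸ × 0.0190 × 1.05×10^10.
P = 10.7 W.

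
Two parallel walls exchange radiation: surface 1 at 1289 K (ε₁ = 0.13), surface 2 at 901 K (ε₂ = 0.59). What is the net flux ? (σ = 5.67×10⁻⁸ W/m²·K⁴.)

For two large parallel gray plates, q = σ(T₁⁴ − T₂⁴) / (1/ε₁ + 1/ε₂ − 1).
1/ε₁ + 1/ε₂ − 1 = 1/0.13 + 1/0.59 − 1 = 8.387.
T₁⁴ − T₂⁴ = 2.76×10^12 − 6.59×10^11 = 2.10×10^12 K⁴.
q = 5.67×10⁻⁸ × 2.10×10^12 / 8.387 = 14200 W/m².

q ≈ 14200 W/m²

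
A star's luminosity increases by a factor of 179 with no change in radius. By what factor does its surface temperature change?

P ∝ T⁴ ⇒ T ∝ P^(1/4), so T scales by (179)^(1/4) = 3.66.

factor ≈ 3.66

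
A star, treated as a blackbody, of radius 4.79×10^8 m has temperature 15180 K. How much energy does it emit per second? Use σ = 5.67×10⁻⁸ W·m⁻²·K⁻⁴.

A = 4πr² = 4π × (4.79×10^8)² = 2.88×10^18 m².
P = σAT⁴ = 5.67×10⁻⁸ × 2.88×10^18 × (15180)⁴ = 5.67×10⁻⁸ × 2.88×10^18 × 5.31×10^16.
P = 8.68×10^27 W.

P ≈ 8.68×10^27 W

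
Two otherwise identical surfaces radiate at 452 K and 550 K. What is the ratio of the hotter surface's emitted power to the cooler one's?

ratio ≈ 2.19

P ∝ T⁴, so the ratio is (550/452)⁴ = (1.217)⁴ = 2.19.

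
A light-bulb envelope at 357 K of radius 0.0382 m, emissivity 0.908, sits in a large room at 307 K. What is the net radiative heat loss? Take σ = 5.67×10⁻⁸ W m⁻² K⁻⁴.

A = 4πr² = 4π × (0.0382)² = 0.0183 m².
Q = εσA(T⁴ − T_s⁴). T⁴ − T_s⁴ = (357)⁴ − (307)⁴ = 1.62×10^10 − 8.88×10^9 = 7.36×10^9 K⁴.
Q = 0.908 × 5.67×10⁻⁸ × 0.0183 × 7.36×10^9 = 6.95 W.

Q ≈ 6.95 W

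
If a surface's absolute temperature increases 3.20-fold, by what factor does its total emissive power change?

factor ≈ 105

P ∝ T⁴, so the power scales as (3.20)⁴ = 105.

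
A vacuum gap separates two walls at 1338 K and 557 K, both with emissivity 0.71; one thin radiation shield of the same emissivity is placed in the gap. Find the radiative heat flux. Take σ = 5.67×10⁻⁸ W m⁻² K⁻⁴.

q ≈ 48500 W/m²

Each of the 2 gaps contributes resistance (2/ε − 1) = 2/0.71 − 1 = 1.817; total = 3.634.
q = σ(T₁⁴ − T₂⁴) / 3.634 = 5.67×10⁻⁸ × 3.11×10^12 / 3.634 = 48500 W/m².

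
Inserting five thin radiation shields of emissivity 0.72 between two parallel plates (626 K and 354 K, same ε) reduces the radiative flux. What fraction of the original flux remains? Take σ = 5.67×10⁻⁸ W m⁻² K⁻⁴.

With N identical shields there are N+1 = 6 gaps in series, each with the same radiative resistance, so the flux falls to 1/(N+1) of its unshielded value.

ratio ≈ 0.167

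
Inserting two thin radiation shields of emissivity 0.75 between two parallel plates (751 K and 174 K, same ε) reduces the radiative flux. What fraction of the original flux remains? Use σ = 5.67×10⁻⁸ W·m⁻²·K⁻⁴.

ratio ≈ 0.333

With N identical shields there are N+1 = 3 gaps in series, each with the same radiative resistance, so the flux falls to 1/(N+1) of its unshielded value.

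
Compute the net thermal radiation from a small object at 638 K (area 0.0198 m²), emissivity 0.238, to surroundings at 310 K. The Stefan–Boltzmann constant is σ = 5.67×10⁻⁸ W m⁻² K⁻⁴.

Q ≈ 41.8 W

Q = εσA(T⁴ − T_s⁴). T⁴ − T_s⁴ = (638)⁴ − (310)⁴ = 1.66×10^11 − 9.24×10^9 = 1.56×10^11 K⁴.
Q = 0.238 × 5.67×10⁻⁸ × 0.0198 × 1.56×10^11 = 41.8 W.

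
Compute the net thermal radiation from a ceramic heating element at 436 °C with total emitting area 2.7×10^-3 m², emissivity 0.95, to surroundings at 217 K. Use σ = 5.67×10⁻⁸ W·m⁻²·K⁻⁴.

Q ≈ 36.4 W

Convert: 436 °C = 709 K.
Q = εσA(T⁴ − T_s⁴). T⁴ − T_s⁴ = (709)⁴ − (217)⁴ = 2.53×10^11 − 2.22×10^9 = 2.50×10^11 K⁴.
Q = 0.95 × 5.67×10⁻⁸ × 2.70×10^-3 × 2.50×10^11 = 36.4 W.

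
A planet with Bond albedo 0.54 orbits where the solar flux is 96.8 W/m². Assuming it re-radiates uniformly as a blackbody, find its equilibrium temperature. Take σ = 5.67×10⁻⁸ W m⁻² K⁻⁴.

Power absorbed = (1−a)S·πR²; power emitted = 4πR²σT⁴. Equating and cancelling πR²:
T = ((1−a)S / 4σ)^(1/4) = (44.5 / (4 × 5.67×10⁻⁸))^(1/4) = (1.96×10^8)^(1/4).
T = 118 K.

T ≈ 118 K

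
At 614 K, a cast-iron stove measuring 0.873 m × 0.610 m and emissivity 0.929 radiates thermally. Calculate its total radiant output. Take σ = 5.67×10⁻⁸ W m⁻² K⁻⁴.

P ≈ 3990 W

A = 0.873 × 0.610 = 0.533 m².
P = εσAT⁴ = 0.929 × 5.67×10⁻⁸ × 0.533 × (614)⁴ = 0.929 × 5.67×10⁻⁸ × 0.533 × 1.42×10^11.
P = 3990 W.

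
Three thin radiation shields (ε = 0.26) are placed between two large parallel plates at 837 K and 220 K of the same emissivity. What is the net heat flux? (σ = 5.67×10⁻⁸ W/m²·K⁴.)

q ≈ 1030 W/m²

Each of the 4 gaps contributes resistance (2/ε − 1) = 2/0.26 − 1 = 6.692; total = 26.77.
q = σ(T₁⁴ − T₂⁴) / 26.77 = 5.67×10⁻⁸ × 4.88×10^11 / 26.77 = 1030 W/m².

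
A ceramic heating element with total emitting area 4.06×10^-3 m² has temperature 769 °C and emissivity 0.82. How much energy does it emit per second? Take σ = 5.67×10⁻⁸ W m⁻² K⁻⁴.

769 °C = 1042 K.
P = εσAT⁴ = 0.82 × 5.67×10⁻⁸ × 4.06×10^-3 × (1042)⁴ = 0.82 × 5.67×10⁻⁸ × 4.06×10^-3 × 1.18×10^12.
P = 223 W.

P ≈ 223 W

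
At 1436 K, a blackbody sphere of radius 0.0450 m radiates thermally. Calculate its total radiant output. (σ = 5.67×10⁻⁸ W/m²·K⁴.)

P ≈ 6140 W

A = 4πr² = 4π × (0.0450)² = 0.0254 m².
P = σAT⁴ = 5.67×10⁻⁸ × 0.0254 × (1436)⁴ = 5.67×10⁻⁸ × 0.0254 × 4.25×10^12.
P = 6140 W.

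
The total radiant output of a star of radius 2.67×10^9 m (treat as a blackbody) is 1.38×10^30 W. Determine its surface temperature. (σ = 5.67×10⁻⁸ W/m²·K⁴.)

A = 4πr² = 4π × (2.67×10^9)² = 8.96×10^19 m².
From P = σAT⁴, T = (P / σA)^(1/4) = (1.38×10^30 / (5.67×10⁻⁸ × 8.96×10^19))^(1/4).
T = (2.72×10^17)^(1/4) = 22800 K.

T ≈ 22800 K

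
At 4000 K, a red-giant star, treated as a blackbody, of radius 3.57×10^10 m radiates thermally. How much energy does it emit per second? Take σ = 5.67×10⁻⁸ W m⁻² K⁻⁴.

P ≈ 2.32×10^29 W

A = 4πr² = 4π × (3.57×10^10)² = 1.60×10^22 m².
P = σAT⁴ = 5.67×10⁻⁸ × 1.60×10^22 × (4000)⁴ = 5.67×10⁻⁸ × 1.60×10^22 × 2.56×10^14.
P = 2.32×10^29 W.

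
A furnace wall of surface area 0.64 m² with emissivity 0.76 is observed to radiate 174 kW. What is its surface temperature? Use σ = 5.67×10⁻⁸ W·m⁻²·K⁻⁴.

From P = εσAT⁴, T = (P / εσA)^(1/4) = (1.74×10^5 / (0.76 × 5.67×10⁻⁸ × 0.640))^(1/4).
T = (6.31×10^12)^(1/4) = 1580 K.

T ≈ 1580 K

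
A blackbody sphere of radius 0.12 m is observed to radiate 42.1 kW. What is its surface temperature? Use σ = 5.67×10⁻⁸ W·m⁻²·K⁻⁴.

A = 4πr² = 4π × (0.12)² = 0.181 m².
From P = σAT⁴, T = (P / σA)^(1/4) = (42100 / (5.67×10⁻⁸ × 0.181))^(1/4).
T = (4.10×10^12)^(1/4) = 1420 K.

T ≈ 1420 K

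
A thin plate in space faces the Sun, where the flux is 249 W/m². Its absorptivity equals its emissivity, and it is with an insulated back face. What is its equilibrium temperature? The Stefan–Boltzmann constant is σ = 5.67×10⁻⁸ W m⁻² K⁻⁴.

Absorbed flux αS = emitted flux εσT⁴ (one radiating face); with α = ε, T = (S/σ)^(1/4).
T = (249 / 5.67×10⁻⁸)^(1/4) = (4.39×10^9)^(1/4).
T = 257 K.

T ≈ 257 K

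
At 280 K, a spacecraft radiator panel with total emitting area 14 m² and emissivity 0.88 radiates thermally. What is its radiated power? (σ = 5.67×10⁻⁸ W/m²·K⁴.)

P ≈ 4290 W

Stefan–Boltzmann: P = εσAT⁴ = 0.88 × 5.67×10⁻⁸ × 14.0 × (280)⁴ = 0.88 × 5.67×10⁻⁸ × 14.0 × 6.15×10^9.
P = 4290 W.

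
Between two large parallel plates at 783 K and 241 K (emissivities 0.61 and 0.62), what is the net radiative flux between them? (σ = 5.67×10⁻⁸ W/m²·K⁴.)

For two large parallel gray plates, q = σ(T₁⁴ − T₂⁴) / (1/ε₁ + 1/ε₂ − 1).
1/ε₁ + 1/ε₂ − 1 = 1/0.61 + 1/0.62 − 1 = 2.252.
T₁⁴ − T₂⁴ = 3.76×10^11 − 3.37×10^9 = 3.73×10^11 K⁴.
q = 5.67×10⁻⁸ × 3.73×10^11 / 2.252 = 9380 W/m².

q ≈ 9380 W/m²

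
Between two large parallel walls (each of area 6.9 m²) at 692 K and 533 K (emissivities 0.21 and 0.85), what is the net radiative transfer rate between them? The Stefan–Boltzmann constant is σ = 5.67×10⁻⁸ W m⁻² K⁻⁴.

Q ≈ 11800 W

For two large parallel gray plates, q = σ(T₁⁴ − T₂⁴) / (1/ε₁ + 1/ε₂ − 1).
1/ε₁ + 1/ε₂ − 1 = 1/0.21 + 1/0.85 − 1 = 4.938.
T₁⁴ − T₂⁴ = 2.29×10^11 − 8.07×10^10 = 1.49×10^11 K⁴.
q = 5.67×10⁻⁸ × 1.49×10^11 / 4.938 = 1710 W/m².
Q = q·A = 1710 × 6.9 = 11800 W.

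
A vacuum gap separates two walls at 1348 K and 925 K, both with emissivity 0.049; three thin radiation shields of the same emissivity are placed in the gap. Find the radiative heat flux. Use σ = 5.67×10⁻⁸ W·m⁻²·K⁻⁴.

Each of the 4 gaps contributes resistance (2/ε − 1) = 2/0.049 − 1 = 39.82; total = 159.3.
q = σ(T₁⁴ − T₂⁴) / 159.3 = 5.67×10⁻⁸ × 2.57×10^12 / 159.3 = 915 W/m².

q ≈ 915 W/m²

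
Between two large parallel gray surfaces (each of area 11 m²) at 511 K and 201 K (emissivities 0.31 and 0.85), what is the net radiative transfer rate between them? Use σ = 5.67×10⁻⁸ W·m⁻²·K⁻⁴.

For two large parallel gray plates, q = σ(T₁⁴ − T₂⁴) / (1/ε₁ + 1/ε₂ − 1).
1/ε₁ + 1/ε₂ − 1 = 1/0.31 + 1/0.85 − 1 = 3.402.
T₁⁴ − T₂⁴ = 6.82×10^10 − 1.63×10^9 = 6.66×10^10 K⁴.
q = 5.67×10⁻⁸ × 6.66×10^10 / 3.402 = 1110 W/m².
Q = q·A = 1110 × 11 = 12200 W.

Q ≈ 12200 W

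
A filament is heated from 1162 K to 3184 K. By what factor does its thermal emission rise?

ratio ≈ 56.4

P ∝ T⁴, so the ratio is (3184/1162)⁴ = (2.740)⁴ = 56.4.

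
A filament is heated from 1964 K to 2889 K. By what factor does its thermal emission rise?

P ∝ T⁴, so the ratio is (2889/1964)⁴ = (1.471)⁴ = 4.68.

ratio ≈ 4.68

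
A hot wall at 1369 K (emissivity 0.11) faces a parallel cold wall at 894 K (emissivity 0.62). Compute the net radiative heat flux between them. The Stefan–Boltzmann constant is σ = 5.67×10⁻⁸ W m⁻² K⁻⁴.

q ≈ 16800 W/m²

For two large parallel gray plates, q = σ(T₁⁴ − T₂⁴) / (1/ε₁ + 1/ε₂ − 1).
1/ε₁ + 1/ε₂ − 1 = 1/0.11 + 1/0.62 − 1 = 9.704.
T₁⁴ − T₂⁴ = 3.51×10^12 − 6.39×10^11 = 2.87×10^12 K⁴.
q = 5.67×10⁻⁸ × 2.87×10^12 / 9.704 = 16800 W/m².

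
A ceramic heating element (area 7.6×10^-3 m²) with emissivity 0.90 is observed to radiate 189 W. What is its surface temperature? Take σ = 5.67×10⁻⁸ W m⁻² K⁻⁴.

T ≈ 836 K

From P = εσAT⁴, T = (P / εσA)^(1/4) = (189 / (0.90 × 5.67×10⁻⁸ × 7.60×10^-3))^(1/4).
T = (4.87×10^11)^(1/4) = 836 K.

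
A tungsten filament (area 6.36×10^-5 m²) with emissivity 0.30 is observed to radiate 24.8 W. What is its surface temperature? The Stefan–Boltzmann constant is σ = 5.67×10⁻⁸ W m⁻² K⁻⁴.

T ≈ 2190 K

From P = εσAT⁴, T = (P / εσA)^(1/4) = (24.8 / (0.30 × 5.67×10⁻⁸ × 6.36×10^-5))^(1/4).
T = (2.29×10^13)^(1/4) = 2190 K.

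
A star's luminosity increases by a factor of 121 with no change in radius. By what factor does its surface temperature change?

factor ≈ 3.32

P ∝ T⁴ ⇒ T ∝ P^(1/4), so T scales by (121)^(1/4) = 3.32.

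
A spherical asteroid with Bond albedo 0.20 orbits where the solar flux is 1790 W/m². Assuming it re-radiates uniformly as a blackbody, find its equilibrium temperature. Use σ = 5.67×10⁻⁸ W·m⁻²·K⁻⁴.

T ≈ 282 K

Power absorbed = (1−a)S·πR²; power emitted = 4πR²σT⁴. Equating and cancelling πR²:
T = ((1−a)S / 4σ)^(1/4) = (1430 / (4 × 5.67×10⁻⁸))^(1/4) = (6.31×10^9)^(1/4).
T = 282 K.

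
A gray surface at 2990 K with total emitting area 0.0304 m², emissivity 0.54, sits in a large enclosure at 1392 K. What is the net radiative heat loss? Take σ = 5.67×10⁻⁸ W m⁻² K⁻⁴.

Q ≈ 70900 W

Q = εσA(T⁴ − T_s⁴). T⁴ − T_s⁴ = (2990)⁴ − (1392)⁴ = 7.99×10^13 − 3.75×10^12 = 7.62×10^13 K⁴.
Q = 0.54 × 5.67×10⁻⁸ × 0.0304 × 7.62×10^13 = 70900 W.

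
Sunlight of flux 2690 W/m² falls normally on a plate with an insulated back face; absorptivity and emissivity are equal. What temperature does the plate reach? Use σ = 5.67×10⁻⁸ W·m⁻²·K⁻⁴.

Absorbed flux αS = emitted flux εσT⁴ (one radiating face); with α = ε, T = (S/σ)^(1/4).
T = (2690 / 5.67×10⁻⁸)^(1/4) = (4.74×10^10)^(1/4).
T = 467 K.

T ≈ 467 K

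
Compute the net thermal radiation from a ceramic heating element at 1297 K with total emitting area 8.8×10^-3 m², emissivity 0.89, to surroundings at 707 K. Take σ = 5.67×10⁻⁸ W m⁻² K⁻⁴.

Q = εσA(T⁴ − T_s⁴). T⁴ − T_s⁴ = (1297)⁴ − (707)⁴ = 2.83×10^12 − 2.50×10^11 = 2.58×10^12 K⁴.
Q = 0.89 × 5.67×10⁻⁸ × 8.80×10^-3 × 2.58×10^12 = 1150 W.

Q ≈ 1150 W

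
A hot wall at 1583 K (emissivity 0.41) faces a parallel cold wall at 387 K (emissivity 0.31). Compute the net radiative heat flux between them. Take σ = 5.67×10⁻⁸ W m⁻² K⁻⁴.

For two large parallel gray plates, q = σ(T₁⁴ − T₂⁴) / (1/ε₁ + 1/ε₂ − 1).
1/ε₁ + 1/ε₂ − 1 = 1/0.41 + 1/0.31 − 1 = 4.665.
T₁⁴ − T₂⁴ = 6.28×10^12 − 2.24×10^10 = 6.26×10^12 K⁴.
q = 5.67×10⁻⁸ × 6.26×10^12 / 4.665 = 76100 W/m².

q ≈ 76100 W/m²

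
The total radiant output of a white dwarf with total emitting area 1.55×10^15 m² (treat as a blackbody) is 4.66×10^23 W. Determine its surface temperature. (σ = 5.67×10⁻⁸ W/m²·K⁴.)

T ≈ 8530 K

From P = σAT⁴, T = (P / σA)^(1/4) = (4.66×10^23 / (5.67×10⁻⁸ × 1.55×10^15))^(1/4).
T = (5.30×10^15)^(1/4) = 8530 K.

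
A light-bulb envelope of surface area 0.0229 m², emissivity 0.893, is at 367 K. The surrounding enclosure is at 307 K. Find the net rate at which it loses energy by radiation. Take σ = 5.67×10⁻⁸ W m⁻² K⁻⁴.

Q ≈ 10.7 W

Q = εσA(T⁴ − T_s⁴). T⁴ − T_s⁴ = (367)⁴ − (307)⁴ = 1.81×10^10 − 8.88×10^9 = 9.26×10^9 K⁴.
Q = 0.893 × 5.67×10⁻⁸ × 0.0229 × 9.26×10^9 = 10.7 W.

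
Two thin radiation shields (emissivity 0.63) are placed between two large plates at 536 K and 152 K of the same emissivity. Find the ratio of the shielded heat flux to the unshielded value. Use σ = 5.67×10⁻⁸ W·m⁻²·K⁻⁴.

With N identical shields there are N+1 = 3 gaps in series, each with the same radiative resistance, so the flux falls to 1/(N+1) of its unshielded value.

ratio ≈ 0.333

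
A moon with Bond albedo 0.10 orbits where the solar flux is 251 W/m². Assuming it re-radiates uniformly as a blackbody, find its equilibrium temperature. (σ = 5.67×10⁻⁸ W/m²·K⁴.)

Power absorbed = (1−a)S·πR²; power emitted = 4πR²σT⁴. Equating and cancelling πR²:
T = ((1−a)S / 4σ)^(1/4) = (226 / (4 × 5.67×10⁻⁸))^(1/4) = (9.96×10^8)^(1/4).
T = 178 K.

T ≈ 178 K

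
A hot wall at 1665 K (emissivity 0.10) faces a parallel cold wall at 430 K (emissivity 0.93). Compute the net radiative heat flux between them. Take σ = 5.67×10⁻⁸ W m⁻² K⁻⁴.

For two large parallel gray plates, q = σ(T₁⁴ − T₂⁴) / (1/ε₁ + 1/ε₂ − 1).
1/ε₁ + 1/ε₂ − 1 = 1/0.10 + 1/0.93 − 1 = 10.08.
T₁⁴ − T₂⁴ = 7.69×10^12 − 3.42×10^10 = 7.65×10^12 K⁴.
q = 5.67×10⁻⁸ × 7.65×10^12 / 10.08 = 43100 W/m².

q ≈ 43100 W/m²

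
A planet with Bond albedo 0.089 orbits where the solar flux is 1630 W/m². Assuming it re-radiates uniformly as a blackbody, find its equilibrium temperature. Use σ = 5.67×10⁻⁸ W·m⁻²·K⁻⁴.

Power absorbed = (1−a)S·πR²; power emitted = 4πR²σT⁴. Equating and cancelling πR²:
T = ((1−a)S / 4σ)^(1/4) = (1480 / (4 × 5.67×10⁻⁸))^(1/4) = (6.55×10^9)^(1/4).
T = 284 K.

T ≈ 284 K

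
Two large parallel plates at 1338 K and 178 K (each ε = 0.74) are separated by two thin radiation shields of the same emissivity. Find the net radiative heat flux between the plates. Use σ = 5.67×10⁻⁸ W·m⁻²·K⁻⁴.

Each of the 3 gaps contributes resistance (2/ε − 1) = 2/0.74 − 1 = 1.703; total = 5.108.
q = σ(T₁⁴ − T₂⁴) / 5.108 = 5.67×10⁻⁸ × 3.20×10^12 / 5.108 = 35600 W/m².

q ≈ 35600 W/m²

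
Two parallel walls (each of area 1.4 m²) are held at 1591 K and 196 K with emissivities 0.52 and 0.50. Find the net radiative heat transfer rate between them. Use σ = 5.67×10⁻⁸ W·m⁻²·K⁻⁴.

For two large parallel gray plates, q = σ(T₁⁴ − T₂⁴) / (1/ε₁ + 1/ε₂ − 1).
1/ε₁ + 1/ε₂ − 1 = 1/0.52 + 1/0.50 − 1 = 2.923.
T₁⁴ − T₂⁴ = 6.41×10^12 − 1.48×10^9 = 6.41×10^12 K⁴.
q = 5.67×10⁻⁸ × 6.41×10^12 / 2.923 = 1.24×10^5 W/m².
Q = q·A = 1.24×10^5 × 1.4 = 1.74×10^5 W.

Q ≈ 1.74×10^5 W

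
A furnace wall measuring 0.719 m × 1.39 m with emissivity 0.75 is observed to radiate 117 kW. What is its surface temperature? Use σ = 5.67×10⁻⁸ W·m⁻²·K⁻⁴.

A = 0.719 × 1.39 = 0.999 m².
From P = εσAT⁴, T = (P / εσA)^(1/4) = (1.17×10^5 / (0.75 × 5.67×10⁻⁸ × 0.999))^(1/4).
T = (2.75×10^12)^(1/4) = 1290 K.

T ≈ 1290 K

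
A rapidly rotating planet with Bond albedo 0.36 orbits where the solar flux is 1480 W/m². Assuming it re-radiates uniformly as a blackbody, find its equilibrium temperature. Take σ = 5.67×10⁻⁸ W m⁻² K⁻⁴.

Power absorbed = (1−a)S·πR²; power emitted = 4πR²σT⁴. Equating and cancelling πR²:
T = ((1−a)S / 4σ)^(1/4) = (947 / (4 × 5.67×10⁻⁸))^(1/4) = (4.18×10^9)^(1/4).
T = 254 K.

T ≈ 254 K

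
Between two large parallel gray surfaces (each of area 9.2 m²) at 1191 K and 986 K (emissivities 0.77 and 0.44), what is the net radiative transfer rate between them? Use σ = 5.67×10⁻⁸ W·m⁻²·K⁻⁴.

Q ≈ 2.16×10^5 W

For two large parallel gray plates, q = σ(T₁⁴ − T₂⁴) / (1/ε₁ + 1/ε₂ − 1).
1/ε₁ + 1/ε₂ − 1 = 1/0.77 + 1/0.44 − 1 = 2.571.
T₁⁴ − T₂⁴ = 2.01×10^12 − 9.45×10^11 = 1.07×10^12 K⁴.
q = 5.67×10⁻⁸ × 1.07×10^12 / 2.571 = 23500 W/m².
Q = q·A = 23500 × 9.2 = 2.16×10^5 W.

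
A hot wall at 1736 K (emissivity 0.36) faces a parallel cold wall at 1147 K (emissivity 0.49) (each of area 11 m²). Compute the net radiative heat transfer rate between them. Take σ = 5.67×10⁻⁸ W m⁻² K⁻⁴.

Q ≈ 1.20×10^6 W

For two large parallel gray plates, q = σ(T₁⁴ − T₂⁴) / (1/ε₁ + 1/ε₂ − 1).
1/ε₁ + 1/ε₂ − 1 = 1/0.36 + 1/0.49 − 1 = 3.819.
T₁⁴ − T₂⁴ = 9.08×10^12 − 1.73×10^12 = 7.35×10^12 K⁴.
q = 5.67×10⁻⁸ × 7.35×10^12 / 3.819 = 1.09×10^5 W/m².
Q = q·A = 1.09×10^5 × 11 = 1.20×10^6 W.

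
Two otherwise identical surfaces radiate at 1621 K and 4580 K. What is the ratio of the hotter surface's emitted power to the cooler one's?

ratio ≈ 63.7

P ∝ T⁴, so the ratio is (4580/1621)⁴ = (2.825)⁴ = 63.7.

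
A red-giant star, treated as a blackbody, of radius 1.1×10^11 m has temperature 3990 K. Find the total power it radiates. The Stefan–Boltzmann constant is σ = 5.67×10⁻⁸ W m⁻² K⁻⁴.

P ≈ 2.19×10^30 W

A = 4πr² = 4π × (1.1×10^11)² = 1.52×10^23 m².
P = σAT⁴ = 5.67×10⁻⁸ × 1.52×10^23 × (3990)⁴ = 5.67×10⁻⁸ × 1.52×10^23 × 2.53×10^14.
P = 2.19×10^30 W.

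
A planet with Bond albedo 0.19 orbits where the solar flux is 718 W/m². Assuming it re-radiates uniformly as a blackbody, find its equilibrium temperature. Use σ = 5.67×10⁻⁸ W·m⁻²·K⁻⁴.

Power absorbed = (1−a)S·πR²; power emitted = 4πR²σT⁴. Equating and cancelling πR²:
T = ((1−a)S / 4σ)^(1/4) = (582 / (4 × 5.67×10⁻⁸))^(1/4) = (2.56×10^9)^(1/4).
T = 225 K.

T ≈ 225 K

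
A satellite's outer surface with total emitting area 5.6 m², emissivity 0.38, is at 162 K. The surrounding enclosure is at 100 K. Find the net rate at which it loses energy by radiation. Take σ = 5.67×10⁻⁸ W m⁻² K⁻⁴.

Q = εσA(T⁴ − T_s⁴). T⁴ − T_s⁴ = (162)⁴ − (100)⁴ = 6.89×10^8 − 1.00×10^8 = 5.89×10^8 K⁴.
Q = 0.38 × 5.67×10⁻⁸ × 5.60 × 5.89×10^8 = 71.0 W.

Q ≈ 71.0 W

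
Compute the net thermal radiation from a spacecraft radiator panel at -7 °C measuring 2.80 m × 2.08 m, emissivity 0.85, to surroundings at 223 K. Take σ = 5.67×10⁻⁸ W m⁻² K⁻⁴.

A = 2.80 × 2.08 = 5.82 m².
Convert: -7 °C = 266 K.
Q = εσA(T⁴ − T_s⁴). T⁴ − T_s⁴ = (266)⁴ − (223)⁴ = 5.01×10^9 − 2.47×10^9 = 2.53×10^9 K⁴.
Q = 0.85 × 5.67×10⁻⁸ × 5.82 × 2.53×10^9 = 711 W.

Q ≈ 711 W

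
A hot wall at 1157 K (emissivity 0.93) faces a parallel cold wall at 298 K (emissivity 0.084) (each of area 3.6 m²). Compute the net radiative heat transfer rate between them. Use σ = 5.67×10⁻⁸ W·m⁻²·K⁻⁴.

Q ≈ 30400 W

For two large parallel gray plates, q = σ(T₁⁴ − T₂⁴) / (1/ε₁ + 1/ε₂ − 1).
1/ε₁ + 1/ε₂ − 1 = 1/0.93 + 1/0.084 − 1 = 11.98.
T₁⁴ − T₂⁴ = 1.79×10^12 − 7.89×10^9 = 1.78×10^12 K⁴.
q = 5.67×10⁻⁸ × 1.78×10^12 / 11.98 = 8440 W/m².
Q = q·A = 8440 × 3.6 = 30400 W.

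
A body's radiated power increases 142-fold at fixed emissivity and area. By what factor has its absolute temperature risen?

P ∝ T⁴ ⇒ T ∝ P^(1/4), so T scales by (142)^(1/4) = 3.45.

factor ≈ 3.45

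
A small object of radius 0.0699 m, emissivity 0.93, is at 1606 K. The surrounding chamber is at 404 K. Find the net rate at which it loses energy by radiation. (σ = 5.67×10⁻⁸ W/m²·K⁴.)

A = 4πr² = 4π × (0.0699)² = 0.0614 m².
Q = εσA(T⁴ − T_s⁴). T⁴ − T_s⁴ = (1606)⁴ − (404)⁴ = 6.65×10^12 − 2.66×10^10 = 6.63×10^12 K⁴.
Q = 0.93 × 5.67×10⁻⁸ × 0.0614 × 6.63×10^12 = 21500 W.

Q ≈ 21500 W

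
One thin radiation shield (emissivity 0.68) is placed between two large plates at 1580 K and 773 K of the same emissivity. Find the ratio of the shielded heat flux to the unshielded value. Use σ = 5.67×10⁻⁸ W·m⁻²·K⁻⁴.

ratio ≈ 0.500

With N identical shields there are N+1 = 2 gaps in series, each with the same radiative resistance, so the flux falls to 1/(N+1) of its unshielded value.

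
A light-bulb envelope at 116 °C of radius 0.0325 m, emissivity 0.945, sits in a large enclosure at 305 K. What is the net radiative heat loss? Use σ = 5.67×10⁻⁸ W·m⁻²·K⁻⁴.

Q ≈ 10.1 W

A = 4πr² = 4π × (0.0325)² = 0.0133 m².
Convert: 116 °C = 389 K.
Q = εσA(T⁴ − T_s⁴). T⁴ − T_s⁴ = (389)⁴ − (305)⁴ = 2.29×10^10 − 8.65×10^9 = 1.42×10^10 K⁴.
Q = 0.945 × 5.67×10⁻⁸ × 0.0133 × 1.42×10^10 = 10.1 W.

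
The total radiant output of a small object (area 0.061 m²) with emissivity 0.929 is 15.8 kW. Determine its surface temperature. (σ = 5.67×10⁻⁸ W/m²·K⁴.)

T ≈ 1490 K

From P = εσAT⁴, T = (P / εσA)^(1/4) = (15800 / (0.929 × 5.67×10⁻⁸ × 0.0610))^(1/4).
T = (4.92×10^12)^(1/4) = 1490 K.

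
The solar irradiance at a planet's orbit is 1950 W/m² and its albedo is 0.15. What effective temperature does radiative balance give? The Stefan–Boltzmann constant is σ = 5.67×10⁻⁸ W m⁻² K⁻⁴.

Power absorbed = (1−a)S·πR²; power emitted = 4πR²σT⁴. Equating and cancelling πR²:
T = ((1−a)S / 4σ)^(1/4) = (1660 / (4 × 5.67×10⁻⁸))^(1/4) = (7.31×10^9)^(1/4).
T = 292 K.

T ≈ 292 K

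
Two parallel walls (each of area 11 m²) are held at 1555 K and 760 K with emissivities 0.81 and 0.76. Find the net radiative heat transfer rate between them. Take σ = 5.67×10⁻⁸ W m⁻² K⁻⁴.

Q ≈ 2.22×10^6 W

For two large parallel gray plates, q = σ(T₁⁴ − T₂⁴) / (1/ε₁ + 1/ε₂ − 1).
1/ε₁ + 1/ε₂ − 1 = 1/0.81 + 1/0.76 − 1 = 1.550.
T₁⁴ − T₂⁴ = 5.85×10^12 − 3.34×10^11 = 5.51×10^12 K⁴.
q = 5.67×10⁻⁸ × 5.51×10^12 / 1.550 = 2.02×10^5 W/m².
Q = q·A = 2.02×10^5 × 11 = 2.22×10^6 W.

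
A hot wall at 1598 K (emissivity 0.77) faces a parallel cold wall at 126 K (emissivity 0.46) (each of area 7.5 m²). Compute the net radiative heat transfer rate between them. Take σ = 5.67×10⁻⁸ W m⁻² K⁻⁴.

For two large parallel gray plates, q = σ(T₁⁴ − T₂⁴) / (1/ε₁ + 1/ε₂ − 1).
1/ε₁ + 1/ε₂ − 1 = 1/0.77 + 1/0.46 − 1 = 2.473.
T₁⁴ − T₂⁴ = 6.52×10^12 − 2.52×10^8 = 6.52×10^12 K⁴.
q = 5.67×10⁻⁸ × 6.52×10^12 / 2.473 = 1.50×10^5 W/m².
Q = q·A = 1.50×10^5 × 7.5 = 1.12×10^6 W.

Q ≈ 1.12×10^6 W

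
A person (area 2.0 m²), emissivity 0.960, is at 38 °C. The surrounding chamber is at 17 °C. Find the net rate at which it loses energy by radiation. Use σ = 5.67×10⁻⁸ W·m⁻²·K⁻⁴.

Q ≈ 248 W

Convert: 38 °C = 311 K; 17 °C = 290 K.
Q = εσA(T⁴ − T_s⁴). T⁴ − T_s⁴ = (311)⁴ − (290)⁴ = 9.35×10^9 − 7.07×10^9 = 2.28×10^9 K⁴.
Q = 0.960 × 5.67×10⁻⁸ × 2.00 × 2.28×10^9 = 248 W.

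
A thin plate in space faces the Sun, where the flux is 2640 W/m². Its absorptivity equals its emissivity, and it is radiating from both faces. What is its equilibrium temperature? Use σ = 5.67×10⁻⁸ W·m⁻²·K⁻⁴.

Absorbed flux αS = emitted flux 2εσT⁴ per unit area; with α = ε this gives T = (S/2σ)^(1/4).
T = (2640 / (2 × 5.67×10⁻⁸))^(1/4) = (2.33×10^10)^(1/4).
T = 391 K.

T ≈ 391 K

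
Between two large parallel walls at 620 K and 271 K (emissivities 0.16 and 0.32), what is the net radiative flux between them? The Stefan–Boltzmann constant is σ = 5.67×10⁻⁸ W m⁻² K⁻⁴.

q ≈ 964 W/m²

For two large parallel gray plates, q = σ(T₁⁴ − T₂⁴) / (1/ε₁ + 1/ε₂ − 1).
1/ε₁ + 1/ε₂ − 1 = 1/0.16 + 1/0.32 − 1 = 8.375.
T₁⁴ − T₂⁴ = 1.48×10^11 − 5.39×10^9 = 1.42×10^11 K⁴.
q = 5.67×10⁻⁸ × 1.42×10^11 / 8.375 = 964 W/m².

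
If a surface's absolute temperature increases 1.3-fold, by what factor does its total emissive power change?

P ∝ T⁴, so the power scales as (1.3)⁴ = 2.86.

factor ≈ 2.86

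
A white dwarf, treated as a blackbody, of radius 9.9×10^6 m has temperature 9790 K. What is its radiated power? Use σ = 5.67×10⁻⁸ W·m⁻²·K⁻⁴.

A = 4πr² = 4π × (9.9×10^6)² = 1.23×10^15 m².
P = σAT⁴ = 5.67×10⁻⁸ × 1.23×10^15 × (9790)⁴ = 5.67×10⁻⁸ × 1.23×10^15 × 9.19×10^15.
P = 6.41×10^23 W.

P ≈ 6.41×10^23 W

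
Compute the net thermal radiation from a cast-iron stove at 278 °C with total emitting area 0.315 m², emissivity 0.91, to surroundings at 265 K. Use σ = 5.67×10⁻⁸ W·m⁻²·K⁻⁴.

Q ≈ 1420 W

Convert: 278 °C = 551 K.
Q = εσA(T⁴ − T_s⁴). T⁴ − T_s⁴ = (551)⁴ − (265)⁴ = 9.22×10^10 − 4.93×10^9 = 8.72×10^10 K⁴.
Q = 0.91 × 5.67×10⁻⁸ × 0.315 × 8.72×10^10 = 1420 W.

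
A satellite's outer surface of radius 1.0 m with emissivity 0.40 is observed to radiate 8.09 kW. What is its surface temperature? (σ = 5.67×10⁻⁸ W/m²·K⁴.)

T ≈ 410 K

A = 4πr² = 4π × (1.0)² = 12.6 m².
From P = εσAT⁴, T = (P / εσA)^(1/4) = (8090 / (0.40 × 5.67×10⁻⁸ × 12.6))^(1/4).
T = (2.84×10^10)^(1/4) = 410 K.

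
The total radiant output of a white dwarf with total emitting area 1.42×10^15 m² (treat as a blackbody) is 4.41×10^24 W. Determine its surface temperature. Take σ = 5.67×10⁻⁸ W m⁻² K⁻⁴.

From P = σAT⁴, T = (P / σA)^(1/4) = (4.41×10^24 / (5.67×10⁻⁸ × 1.42×10^15))^(1/4).
T = (5.48×10^16)^(1/4) = 15300 K.

T ≈ 15300 K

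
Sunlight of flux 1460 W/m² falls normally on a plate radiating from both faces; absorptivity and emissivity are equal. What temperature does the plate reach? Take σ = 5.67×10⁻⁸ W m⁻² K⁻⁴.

T ≈ 337 K

Absorbed flux αS = emitted flux 2εσT⁴ per unit area; with α = ε this gives T = (S/2σ)^(1/4).
T = (1460 / (2 × 5.67×10⁻⁸))^(1/4) = (1.29×10^10)^(1/4).
T = 337 K.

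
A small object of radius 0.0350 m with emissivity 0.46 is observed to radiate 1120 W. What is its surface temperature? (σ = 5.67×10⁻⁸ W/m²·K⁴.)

A = 4πr² = 4π × (0.0350)² = 0.0154 m².
From P = εσAT⁴, T = (P / εσA)^(1/4) = (1120 / (0.46 × 5.67×10⁻⁸ × 0.0154))^(1/4).
T = (2.79×10^12)^(1/4) = 1290 K.

T ≈ 1290 K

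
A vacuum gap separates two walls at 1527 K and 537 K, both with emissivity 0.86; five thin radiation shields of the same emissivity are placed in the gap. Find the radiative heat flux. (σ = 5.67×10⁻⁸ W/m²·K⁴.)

Each of the 6 gaps contributes resistance (2/ε − 1) = 2/0.86 − 1 = 1.326; total = 7.953.
q = σ(T₁⁴ − T₂⁴) / 7.953 = 5.67×10⁻⁸ × 5.35×10^12 / 7.953 = 38200 W/m².

q ≈ 38200 W/m²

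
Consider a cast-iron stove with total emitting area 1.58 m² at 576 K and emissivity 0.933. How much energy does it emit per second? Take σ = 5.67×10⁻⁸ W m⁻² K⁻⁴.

P ≈ 9200 W

P = εσAT⁴ = 0.933 × 5.67×10⁻⁸ × 1.58 × (576)⁴ = 0.933 × 5.67×10⁻⁸ × 1.58 × 1.10×10^11.
P = 9200 W.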